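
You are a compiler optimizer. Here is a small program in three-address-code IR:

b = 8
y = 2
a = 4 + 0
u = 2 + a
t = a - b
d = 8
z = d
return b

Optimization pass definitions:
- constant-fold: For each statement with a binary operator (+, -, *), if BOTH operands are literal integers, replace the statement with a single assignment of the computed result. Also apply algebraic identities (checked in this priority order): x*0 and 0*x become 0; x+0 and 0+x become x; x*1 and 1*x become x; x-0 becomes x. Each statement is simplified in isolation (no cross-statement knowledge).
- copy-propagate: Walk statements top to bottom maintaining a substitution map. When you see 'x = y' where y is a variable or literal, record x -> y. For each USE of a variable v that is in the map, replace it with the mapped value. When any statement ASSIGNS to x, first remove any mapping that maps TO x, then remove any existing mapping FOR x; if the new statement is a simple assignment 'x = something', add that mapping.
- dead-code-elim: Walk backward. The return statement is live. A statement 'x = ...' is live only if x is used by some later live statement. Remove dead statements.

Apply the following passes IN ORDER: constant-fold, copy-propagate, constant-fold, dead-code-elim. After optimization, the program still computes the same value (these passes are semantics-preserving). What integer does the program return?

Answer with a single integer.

Answer: 8

Derivation:
Initial IR:
  b = 8
  y = 2
  a = 4 + 0
  u = 2 + a
  t = a - b
  d = 8
  z = d
  return b
After constant-fold (8 stmts):
  b = 8
  y = 2
  a = 4
  u = 2 + a
  t = a - b
  d = 8
  z = d
  return b
After copy-propagate (8 stmts):
  b = 8
  y = 2
  a = 4
  u = 2 + 4
  t = 4 - 8
  d = 8
  z = 8
  return 8
After constant-fold (8 stmts):
  b = 8
  y = 2
  a = 4
  u = 6
  t = -4
  d = 8
  z = 8
  return 8
After dead-code-elim (1 stmts):
  return 8
Evaluate:
  b = 8  =>  b = 8
  y = 2  =>  y = 2
  a = 4 + 0  =>  a = 4
  u = 2 + a  =>  u = 6
  t = a - b  =>  t = -4
  d = 8  =>  d = 8
  z = d  =>  z = 8
  return b = 8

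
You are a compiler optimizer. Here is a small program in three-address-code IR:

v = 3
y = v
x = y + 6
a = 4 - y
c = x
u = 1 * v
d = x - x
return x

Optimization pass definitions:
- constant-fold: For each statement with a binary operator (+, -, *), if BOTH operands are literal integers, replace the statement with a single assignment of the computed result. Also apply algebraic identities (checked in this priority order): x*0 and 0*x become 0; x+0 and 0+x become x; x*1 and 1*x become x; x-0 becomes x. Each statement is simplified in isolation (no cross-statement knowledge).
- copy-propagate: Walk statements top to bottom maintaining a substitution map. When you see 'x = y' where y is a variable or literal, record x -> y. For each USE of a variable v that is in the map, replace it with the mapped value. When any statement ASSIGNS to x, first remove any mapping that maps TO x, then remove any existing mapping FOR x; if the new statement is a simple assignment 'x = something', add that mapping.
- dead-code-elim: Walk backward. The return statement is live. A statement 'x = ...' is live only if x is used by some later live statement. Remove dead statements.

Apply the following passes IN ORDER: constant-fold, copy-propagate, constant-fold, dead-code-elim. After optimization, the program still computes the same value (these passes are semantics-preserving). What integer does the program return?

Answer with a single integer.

Initial IR:
  v = 3
  y = v
  x = y + 6
  a = 4 - y
  c = x
  u = 1 * v
  d = x - x
  return x
After constant-fold (8 stmts):
  v = 3
  y = v
  x = y + 6
  a = 4 - y
  c = x
  u = v
  d = x - x
  return x
After copy-propagate (8 stmts):
  v = 3
  y = 3
  x = 3 + 6
  a = 4 - 3
  c = x
  u = 3
  d = x - x
  return x
After constant-fold (8 stmts):
  v = 3
  y = 3
  x = 9
  a = 1
  c = x
  u = 3
  d = x - x
  return x
After dead-code-elim (2 stmts):
  x = 9
  return x
Evaluate:
  v = 3  =>  v = 3
  y = v  =>  y = 3
  x = y + 6  =>  x = 9
  a = 4 - y  =>  a = 1
  c = x  =>  c = 9
  u = 1 * v  =>  u = 3
  d = x - x  =>  d = 0
  return x = 9

Answer: 9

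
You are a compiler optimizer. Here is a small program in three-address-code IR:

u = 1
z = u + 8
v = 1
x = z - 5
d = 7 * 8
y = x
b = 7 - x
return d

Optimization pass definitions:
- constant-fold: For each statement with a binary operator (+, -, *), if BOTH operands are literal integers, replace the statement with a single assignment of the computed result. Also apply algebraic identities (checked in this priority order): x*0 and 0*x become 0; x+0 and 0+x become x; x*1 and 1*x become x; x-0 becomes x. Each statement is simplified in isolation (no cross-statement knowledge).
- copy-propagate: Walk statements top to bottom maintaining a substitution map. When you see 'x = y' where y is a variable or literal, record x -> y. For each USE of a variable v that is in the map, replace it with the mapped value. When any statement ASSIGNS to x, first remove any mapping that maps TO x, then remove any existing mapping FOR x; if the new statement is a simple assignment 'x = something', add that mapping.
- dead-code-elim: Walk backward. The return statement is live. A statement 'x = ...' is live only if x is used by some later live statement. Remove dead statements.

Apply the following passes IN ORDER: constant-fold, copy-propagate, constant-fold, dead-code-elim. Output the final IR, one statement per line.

Initial IR:
  u = 1
  z = u + 8
  v = 1
  x = z - 5
  d = 7 * 8
  y = x
  b = 7 - x
  return d
After constant-fold (8 stmts):
  u = 1
  z = u + 8
  v = 1
  x = z - 5
  d = 56
  y = x
  b = 7 - x
  return d
After copy-propagate (8 stmts):
  u = 1
  z = 1 + 8
  v = 1
  x = z - 5
  d = 56
  y = x
  b = 7 - x
  return 56
After constant-fold (8 stmts):
  u = 1
  z = 9
  v = 1
  x = z - 5
  d = 56
  y = x
  b = 7 - x
  return 56
After dead-code-elim (1 stmts):
  return 56

Answer: return 56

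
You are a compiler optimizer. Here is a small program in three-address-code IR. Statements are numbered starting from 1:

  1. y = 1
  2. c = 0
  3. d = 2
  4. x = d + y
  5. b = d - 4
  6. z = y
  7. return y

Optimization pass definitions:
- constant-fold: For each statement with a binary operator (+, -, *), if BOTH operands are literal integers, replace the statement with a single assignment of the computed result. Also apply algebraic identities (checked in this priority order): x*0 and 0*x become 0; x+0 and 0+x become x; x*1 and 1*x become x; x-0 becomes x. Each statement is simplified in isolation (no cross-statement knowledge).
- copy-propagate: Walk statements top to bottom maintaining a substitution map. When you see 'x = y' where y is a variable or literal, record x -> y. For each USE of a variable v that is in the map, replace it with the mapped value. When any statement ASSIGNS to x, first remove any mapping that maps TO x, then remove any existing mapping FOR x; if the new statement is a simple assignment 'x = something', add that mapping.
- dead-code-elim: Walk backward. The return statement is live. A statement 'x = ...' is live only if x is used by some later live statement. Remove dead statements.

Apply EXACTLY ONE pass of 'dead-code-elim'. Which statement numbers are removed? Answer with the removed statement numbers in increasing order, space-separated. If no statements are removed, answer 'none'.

Answer: 2 3 4 5 6

Derivation:
Backward liveness scan:
Stmt 1 'y = 1': KEEP (y is live); live-in = []
Stmt 2 'c = 0': DEAD (c not in live set ['y'])
Stmt 3 'd = 2': DEAD (d not in live set ['y'])
Stmt 4 'x = d + y': DEAD (x not in live set ['y'])
Stmt 5 'b = d - 4': DEAD (b not in live set ['y'])
Stmt 6 'z = y': DEAD (z not in live set ['y'])
Stmt 7 'return y': KEEP (return); live-in = ['y']
Removed statement numbers: [2, 3, 4, 5, 6]
Surviving IR:
  y = 1
  return y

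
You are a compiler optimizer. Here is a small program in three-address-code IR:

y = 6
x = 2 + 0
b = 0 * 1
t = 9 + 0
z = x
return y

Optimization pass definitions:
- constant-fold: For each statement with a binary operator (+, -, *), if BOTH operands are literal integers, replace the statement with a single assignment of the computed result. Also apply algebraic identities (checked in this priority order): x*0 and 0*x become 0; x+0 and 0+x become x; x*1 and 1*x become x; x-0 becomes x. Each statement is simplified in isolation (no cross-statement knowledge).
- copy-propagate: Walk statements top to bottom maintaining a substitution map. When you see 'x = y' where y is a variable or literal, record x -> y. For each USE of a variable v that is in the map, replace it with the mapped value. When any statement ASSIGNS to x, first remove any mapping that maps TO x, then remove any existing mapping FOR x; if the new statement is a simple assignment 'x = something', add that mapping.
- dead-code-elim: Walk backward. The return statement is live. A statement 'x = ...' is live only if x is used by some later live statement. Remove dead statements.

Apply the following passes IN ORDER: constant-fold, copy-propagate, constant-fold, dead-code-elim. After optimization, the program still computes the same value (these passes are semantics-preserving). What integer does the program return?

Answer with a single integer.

Answer: 6

Derivation:
Initial IR:
  y = 6
  x = 2 + 0
  b = 0 * 1
  t = 9 + 0
  z = x
  return y
After constant-fold (6 stmts):
  y = 6
  x = 2
  b = 0
  t = 9
  z = x
  return y
After copy-propagate (6 stmts):
  y = 6
  x = 2
  b = 0
  t = 9
  z = 2
  return 6
After constant-fold (6 stmts):
  y = 6
  x = 2
  b = 0
  t = 9
  z = 2
  return 6
After dead-code-elim (1 stmts):
  return 6
Evaluate:
  y = 6  =>  y = 6
  x = 2 + 0  =>  x = 2
  b = 0 * 1  =>  b = 0
  t = 9 + 0  =>  t = 9
  z = x  =>  z = 2
  return y = 6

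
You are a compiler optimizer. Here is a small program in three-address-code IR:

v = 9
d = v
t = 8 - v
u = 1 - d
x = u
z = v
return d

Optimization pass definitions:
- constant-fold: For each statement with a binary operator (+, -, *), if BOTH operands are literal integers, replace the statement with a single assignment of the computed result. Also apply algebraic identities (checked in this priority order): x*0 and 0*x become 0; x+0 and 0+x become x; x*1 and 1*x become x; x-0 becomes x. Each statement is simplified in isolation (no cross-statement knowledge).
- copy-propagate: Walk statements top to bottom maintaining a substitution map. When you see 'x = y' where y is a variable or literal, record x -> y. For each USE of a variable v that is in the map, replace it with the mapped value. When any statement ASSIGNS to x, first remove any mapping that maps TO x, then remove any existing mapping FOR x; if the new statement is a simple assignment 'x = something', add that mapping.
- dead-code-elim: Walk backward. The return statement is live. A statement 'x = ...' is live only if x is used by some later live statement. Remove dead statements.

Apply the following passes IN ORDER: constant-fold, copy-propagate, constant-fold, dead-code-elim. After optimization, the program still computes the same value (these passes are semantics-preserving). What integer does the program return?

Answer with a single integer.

Initial IR:
  v = 9
  d = v
  t = 8 - v
  u = 1 - d
  x = u
  z = v
  return d
After constant-fold (7 stmts):
  v = 9
  d = v
  t = 8 - v
  u = 1 - d
  x = u
  z = v
  return d
After copy-propagate (7 stmts):
  v = 9
  d = 9
  t = 8 - 9
  u = 1 - 9
  x = u
  z = 9
  return 9
After constant-fold (7 stmts):
  v = 9
  d = 9
  t = -1
  u = -8
  x = u
  z = 9
  return 9
After dead-code-elim (1 stmts):
  return 9
Evaluate:
  v = 9  =>  v = 9
  d = v  =>  d = 9
  t = 8 - v  =>  t = -1
  u = 1 - d  =>  u = -8
  x = u  =>  x = -8
  z = v  =>  z = 9
  return d = 9

Answer: 9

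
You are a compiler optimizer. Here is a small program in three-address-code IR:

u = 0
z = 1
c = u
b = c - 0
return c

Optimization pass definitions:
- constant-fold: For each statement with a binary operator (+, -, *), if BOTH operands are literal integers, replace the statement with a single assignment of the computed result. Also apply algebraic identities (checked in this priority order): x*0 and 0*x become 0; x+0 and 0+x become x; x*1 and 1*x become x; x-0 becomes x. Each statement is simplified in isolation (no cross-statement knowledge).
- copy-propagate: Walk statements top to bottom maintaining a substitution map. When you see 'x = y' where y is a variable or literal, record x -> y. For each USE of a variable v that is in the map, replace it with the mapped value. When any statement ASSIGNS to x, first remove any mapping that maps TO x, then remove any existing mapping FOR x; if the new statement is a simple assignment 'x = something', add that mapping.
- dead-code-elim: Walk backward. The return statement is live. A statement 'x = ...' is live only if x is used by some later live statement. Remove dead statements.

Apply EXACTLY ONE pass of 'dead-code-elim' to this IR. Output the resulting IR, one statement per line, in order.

Answer: u = 0
c = u
return c

Derivation:
Applying dead-code-elim statement-by-statement:
  [5] return c  -> KEEP (return); live=['c']
  [4] b = c - 0  -> DEAD (b not live)
  [3] c = u  -> KEEP; live=['u']
  [2] z = 1  -> DEAD (z not live)
  [1] u = 0  -> KEEP; live=[]
Result (3 stmts):
  u = 0
  c = u
  return c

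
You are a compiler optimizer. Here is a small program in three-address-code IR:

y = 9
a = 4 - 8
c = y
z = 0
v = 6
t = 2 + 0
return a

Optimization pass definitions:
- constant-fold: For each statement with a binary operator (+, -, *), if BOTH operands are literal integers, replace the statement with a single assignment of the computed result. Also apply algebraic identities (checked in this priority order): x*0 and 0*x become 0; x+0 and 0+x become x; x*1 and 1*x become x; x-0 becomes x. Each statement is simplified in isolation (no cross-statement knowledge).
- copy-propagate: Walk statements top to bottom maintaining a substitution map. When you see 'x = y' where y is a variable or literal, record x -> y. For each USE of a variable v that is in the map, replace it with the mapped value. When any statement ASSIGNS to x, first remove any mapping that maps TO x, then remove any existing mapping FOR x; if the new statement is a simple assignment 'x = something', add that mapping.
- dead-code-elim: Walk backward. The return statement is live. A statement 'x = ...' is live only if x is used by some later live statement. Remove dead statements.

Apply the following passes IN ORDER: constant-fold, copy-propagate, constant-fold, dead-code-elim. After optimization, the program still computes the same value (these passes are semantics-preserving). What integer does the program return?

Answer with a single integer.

Answer: -4

Derivation:
Initial IR:
  y = 9
  a = 4 - 8
  c = y
  z = 0
  v = 6
  t = 2 + 0
  return a
After constant-fold (7 stmts):
  y = 9
  a = -4
  c = y
  z = 0
  v = 6
  t = 2
  return a
After copy-propagate (7 stmts):
  y = 9
  a = -4
  c = 9
  z = 0
  v = 6
  t = 2
  return -4
After constant-fold (7 stmts):
  y = 9
  a = -4
  c = 9
  z = 0
  v = 6
  t = 2
  return -4
After dead-code-elim (1 stmts):
  return -4
Evaluate:
  y = 9  =>  y = 9
  a = 4 - 8  =>  a = -4
  c = y  =>  c = 9
  z = 0  =>  z = 0
  v = 6  =>  v = 6
  t = 2 + 0  =>  t = 2
  return a = -4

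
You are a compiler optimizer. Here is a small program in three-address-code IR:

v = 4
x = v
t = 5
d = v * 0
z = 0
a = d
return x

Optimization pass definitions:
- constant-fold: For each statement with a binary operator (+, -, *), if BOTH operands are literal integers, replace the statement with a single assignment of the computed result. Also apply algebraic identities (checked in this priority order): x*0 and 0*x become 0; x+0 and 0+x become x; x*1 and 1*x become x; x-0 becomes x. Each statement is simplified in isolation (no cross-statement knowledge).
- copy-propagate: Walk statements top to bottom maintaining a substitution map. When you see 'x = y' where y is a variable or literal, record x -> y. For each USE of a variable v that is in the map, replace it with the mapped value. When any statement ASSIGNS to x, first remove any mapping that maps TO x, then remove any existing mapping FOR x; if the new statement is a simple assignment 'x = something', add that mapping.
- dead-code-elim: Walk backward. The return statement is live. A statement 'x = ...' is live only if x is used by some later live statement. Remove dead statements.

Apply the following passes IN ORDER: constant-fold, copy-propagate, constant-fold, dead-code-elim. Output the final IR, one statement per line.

Initial IR:
  v = 4
  x = v
  t = 5
  d = v * 0
  z = 0
  a = d
  return x
After constant-fold (7 stmts):
  v = 4
  x = v
  t = 5
  d = 0
  z = 0
  a = d
  return x
After copy-propagate (7 stmts):
  v = 4
  x = 4
  t = 5
  d = 0
  z = 0
  a = 0
  return 4
After constant-fold (7 stmts):
  v = 4
  x = 4
  t = 5
  d = 0
  z = 0
  a = 0
  return 4
After dead-code-elim (1 stmts):
  return 4

Answer: return 4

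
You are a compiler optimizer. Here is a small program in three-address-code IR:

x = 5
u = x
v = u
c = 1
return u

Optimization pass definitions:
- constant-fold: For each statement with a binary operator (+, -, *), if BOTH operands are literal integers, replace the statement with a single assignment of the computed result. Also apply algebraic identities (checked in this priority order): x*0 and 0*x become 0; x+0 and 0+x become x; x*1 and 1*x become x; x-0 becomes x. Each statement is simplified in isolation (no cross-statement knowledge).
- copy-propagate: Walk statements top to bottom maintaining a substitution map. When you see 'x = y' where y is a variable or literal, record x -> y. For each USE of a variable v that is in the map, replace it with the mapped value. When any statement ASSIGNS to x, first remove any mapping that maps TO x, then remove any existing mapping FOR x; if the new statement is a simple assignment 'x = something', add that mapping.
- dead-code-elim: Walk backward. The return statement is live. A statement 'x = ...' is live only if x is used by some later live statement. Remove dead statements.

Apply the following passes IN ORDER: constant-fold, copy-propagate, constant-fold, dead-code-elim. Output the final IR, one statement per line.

Initial IR:
  x = 5
  u = x
  v = u
  c = 1
  return u
After constant-fold (5 stmts):
  x = 5
  u = x
  v = u
  c = 1
  return u
After copy-propagate (5 stmts):
  x = 5
  u = 5
  v = 5
  c = 1
  return 5
After constant-fold (5 stmts):
  x = 5
  u = 5
  v = 5
  c = 1
  return 5
After dead-code-elim (1 stmts):
  return 5

Answer: return 5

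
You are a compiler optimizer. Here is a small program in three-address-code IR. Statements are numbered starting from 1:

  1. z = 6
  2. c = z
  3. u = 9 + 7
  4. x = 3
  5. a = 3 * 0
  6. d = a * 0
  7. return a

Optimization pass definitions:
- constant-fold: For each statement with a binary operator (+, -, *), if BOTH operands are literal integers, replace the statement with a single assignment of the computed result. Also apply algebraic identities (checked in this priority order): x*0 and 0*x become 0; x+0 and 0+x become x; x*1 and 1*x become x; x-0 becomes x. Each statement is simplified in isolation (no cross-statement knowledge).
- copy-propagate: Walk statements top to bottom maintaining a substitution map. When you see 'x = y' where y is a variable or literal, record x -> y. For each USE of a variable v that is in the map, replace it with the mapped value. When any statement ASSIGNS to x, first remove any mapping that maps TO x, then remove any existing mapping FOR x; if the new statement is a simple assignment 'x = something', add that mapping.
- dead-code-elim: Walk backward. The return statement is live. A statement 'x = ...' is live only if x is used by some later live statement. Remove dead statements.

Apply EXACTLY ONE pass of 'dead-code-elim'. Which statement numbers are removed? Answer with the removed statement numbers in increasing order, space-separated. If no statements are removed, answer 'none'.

Answer: 1 2 3 4 6

Derivation:
Backward liveness scan:
Stmt 1 'z = 6': DEAD (z not in live set [])
Stmt 2 'c = z': DEAD (c not in live set [])
Stmt 3 'u = 9 + 7': DEAD (u not in live set [])
Stmt 4 'x = 3': DEAD (x not in live set [])
Stmt 5 'a = 3 * 0': KEEP (a is live); live-in = []
Stmt 6 'd = a * 0': DEAD (d not in live set ['a'])
Stmt 7 'return a': KEEP (return); live-in = ['a']
Removed statement numbers: [1, 2, 3, 4, 6]
Surviving IR:
  a = 3 * 0
  return a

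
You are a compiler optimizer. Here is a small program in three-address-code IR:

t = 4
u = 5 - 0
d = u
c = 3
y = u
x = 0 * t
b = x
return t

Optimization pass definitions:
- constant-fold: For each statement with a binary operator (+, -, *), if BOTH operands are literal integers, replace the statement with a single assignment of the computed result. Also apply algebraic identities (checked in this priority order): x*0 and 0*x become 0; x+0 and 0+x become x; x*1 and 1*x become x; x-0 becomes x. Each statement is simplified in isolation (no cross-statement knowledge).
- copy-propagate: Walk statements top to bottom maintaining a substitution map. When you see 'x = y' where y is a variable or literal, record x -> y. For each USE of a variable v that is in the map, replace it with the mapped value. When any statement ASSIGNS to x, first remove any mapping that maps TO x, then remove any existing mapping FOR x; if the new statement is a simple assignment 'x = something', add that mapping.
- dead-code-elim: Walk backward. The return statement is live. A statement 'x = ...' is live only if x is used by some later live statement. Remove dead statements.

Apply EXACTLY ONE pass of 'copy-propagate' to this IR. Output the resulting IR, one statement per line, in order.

Applying copy-propagate statement-by-statement:
  [1] t = 4  (unchanged)
  [2] u = 5 - 0  (unchanged)
  [3] d = u  (unchanged)
  [4] c = 3  (unchanged)
  [5] y = u  (unchanged)
  [6] x = 0 * t  -> x = 0 * 4
  [7] b = x  (unchanged)
  [8] return t  -> return 4
Result (8 stmts):
  t = 4
  u = 5 - 0
  d = u
  c = 3
  y = u
  x = 0 * 4
  b = x
  return 4

Answer: t = 4
u = 5 - 0
d = u
c = 3
y = u
x = 0 * 4
b = x
return 4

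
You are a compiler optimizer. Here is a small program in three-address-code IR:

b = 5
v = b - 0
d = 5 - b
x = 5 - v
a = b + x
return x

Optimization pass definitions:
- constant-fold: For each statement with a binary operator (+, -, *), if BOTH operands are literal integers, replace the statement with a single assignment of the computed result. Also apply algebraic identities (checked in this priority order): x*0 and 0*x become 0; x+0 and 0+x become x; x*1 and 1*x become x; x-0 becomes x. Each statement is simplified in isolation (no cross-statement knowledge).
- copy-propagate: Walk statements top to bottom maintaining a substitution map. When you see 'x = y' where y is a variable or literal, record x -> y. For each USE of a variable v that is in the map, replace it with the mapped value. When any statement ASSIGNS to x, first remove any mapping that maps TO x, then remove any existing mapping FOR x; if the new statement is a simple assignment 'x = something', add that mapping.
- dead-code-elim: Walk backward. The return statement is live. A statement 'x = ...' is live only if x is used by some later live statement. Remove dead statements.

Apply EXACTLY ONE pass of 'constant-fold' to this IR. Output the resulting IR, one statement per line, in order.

Answer: b = 5
v = b
d = 5 - b
x = 5 - v
a = b + x
return x

Derivation:
Applying constant-fold statement-by-statement:
  [1] b = 5  (unchanged)
  [2] v = b - 0  -> v = b
  [3] d = 5 - b  (unchanged)
  [4] x = 5 - v  (unchanged)
  [5] a = b + x  (unchanged)
  [6] return x  (unchanged)
Result (6 stmts):
  b = 5
  v = b
  d = 5 - b
  x = 5 - v
  a = b + x
  return x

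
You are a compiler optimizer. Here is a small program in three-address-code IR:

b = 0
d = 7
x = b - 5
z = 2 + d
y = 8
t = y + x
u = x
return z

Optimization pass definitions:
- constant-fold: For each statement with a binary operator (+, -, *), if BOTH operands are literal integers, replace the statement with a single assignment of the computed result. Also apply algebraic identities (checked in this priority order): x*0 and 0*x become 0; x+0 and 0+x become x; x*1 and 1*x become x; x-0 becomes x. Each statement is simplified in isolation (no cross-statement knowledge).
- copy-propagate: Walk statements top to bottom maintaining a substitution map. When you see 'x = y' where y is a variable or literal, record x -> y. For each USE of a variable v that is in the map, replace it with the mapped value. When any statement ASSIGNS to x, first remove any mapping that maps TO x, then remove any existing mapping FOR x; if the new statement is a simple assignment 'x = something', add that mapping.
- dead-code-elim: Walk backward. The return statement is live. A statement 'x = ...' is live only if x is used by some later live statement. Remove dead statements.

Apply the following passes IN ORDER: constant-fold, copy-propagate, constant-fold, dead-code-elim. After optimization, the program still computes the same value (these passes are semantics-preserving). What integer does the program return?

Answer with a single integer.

Answer: 9

Derivation:
Initial IR:
  b = 0
  d = 7
  x = b - 5
  z = 2 + d
  y = 8
  t = y + x
  u = x
  return z
After constant-fold (8 stmts):
  b = 0
  d = 7
  x = b - 5
  z = 2 + d
  y = 8
  t = y + x
  u = x
  return z
After copy-propagate (8 stmts):
  b = 0
  d = 7
  x = 0 - 5
  z = 2 + 7
  y = 8
  t = 8 + x
  u = x
  return z
After constant-fold (8 stmts):
  b = 0
  d = 7
  x = -5
  z = 9
  y = 8
  t = 8 + x
  u = x
  return z
After dead-code-elim (2 stmts):
  z = 9
  return z
Evaluate:
  b = 0  =>  b = 0
  d = 7  =>  d = 7
  x = b - 5  =>  x = -5
  z = 2 + d  =>  z = 9
  y = 8  =>  y = 8
  t = y + x  =>  t = 3
  u = x  =>  u = -5
  return z = 9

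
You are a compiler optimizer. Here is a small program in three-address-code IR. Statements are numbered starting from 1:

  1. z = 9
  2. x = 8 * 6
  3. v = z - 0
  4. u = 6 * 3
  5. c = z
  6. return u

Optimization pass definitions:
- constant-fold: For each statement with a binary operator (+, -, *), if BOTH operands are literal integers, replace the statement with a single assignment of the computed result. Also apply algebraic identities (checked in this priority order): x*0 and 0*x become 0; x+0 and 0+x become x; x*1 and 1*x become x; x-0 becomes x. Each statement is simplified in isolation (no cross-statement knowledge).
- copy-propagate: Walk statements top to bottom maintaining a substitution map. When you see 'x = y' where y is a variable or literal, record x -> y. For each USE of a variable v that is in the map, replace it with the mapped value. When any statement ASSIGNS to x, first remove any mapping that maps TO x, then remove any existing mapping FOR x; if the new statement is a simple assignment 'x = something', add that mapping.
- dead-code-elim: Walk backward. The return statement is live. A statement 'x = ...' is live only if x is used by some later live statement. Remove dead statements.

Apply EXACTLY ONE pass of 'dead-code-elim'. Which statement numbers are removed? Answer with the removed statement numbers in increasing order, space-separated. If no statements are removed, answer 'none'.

Backward liveness scan:
Stmt 1 'z = 9': DEAD (z not in live set [])
Stmt 2 'x = 8 * 6': DEAD (x not in live set [])
Stmt 3 'v = z - 0': DEAD (v not in live set [])
Stmt 4 'u = 6 * 3': KEEP (u is live); live-in = []
Stmt 5 'c = z': DEAD (c not in live set ['u'])
Stmt 6 'return u': KEEP (return); live-in = ['u']
Removed statement numbers: [1, 2, 3, 5]
Surviving IR:
  u = 6 * 3
  return u

Answer: 1 2 3 5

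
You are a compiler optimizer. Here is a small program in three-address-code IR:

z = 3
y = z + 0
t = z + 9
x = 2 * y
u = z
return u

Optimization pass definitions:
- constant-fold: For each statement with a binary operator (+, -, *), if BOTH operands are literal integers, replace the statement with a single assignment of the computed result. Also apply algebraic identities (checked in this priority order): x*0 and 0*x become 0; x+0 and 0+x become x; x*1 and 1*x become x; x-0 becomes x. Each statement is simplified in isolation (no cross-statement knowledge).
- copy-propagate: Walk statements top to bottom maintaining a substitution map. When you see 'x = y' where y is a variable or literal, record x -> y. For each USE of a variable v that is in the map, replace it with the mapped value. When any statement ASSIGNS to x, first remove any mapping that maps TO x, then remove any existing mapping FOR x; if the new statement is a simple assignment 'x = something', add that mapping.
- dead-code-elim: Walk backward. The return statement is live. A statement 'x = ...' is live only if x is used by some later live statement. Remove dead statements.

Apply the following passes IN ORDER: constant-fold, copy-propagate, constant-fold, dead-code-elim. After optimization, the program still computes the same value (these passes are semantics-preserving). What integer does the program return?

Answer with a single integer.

Initial IR:
  z = 3
  y = z + 0
  t = z + 9
  x = 2 * y
  u = z
  return u
After constant-fold (6 stmts):
  z = 3
  y = z
  t = z + 9
  x = 2 * y
  u = z
  return u
After copy-propagate (6 stmts):
  z = 3
  y = 3
  t = 3 + 9
  x = 2 * 3
  u = 3
  return 3
After constant-fold (6 stmts):
  z = 3
  y = 3
  t = 12
  x = 6
  u = 3
  return 3
After dead-code-elim (1 stmts):
  return 3
Evaluate:
  z = 3  =>  z = 3
  y = z + 0  =>  y = 3
  t = z + 9  =>  t = 12
  x = 2 * y  =>  x = 6
  u = z  =>  u = 3
  return u = 3

Answer: 3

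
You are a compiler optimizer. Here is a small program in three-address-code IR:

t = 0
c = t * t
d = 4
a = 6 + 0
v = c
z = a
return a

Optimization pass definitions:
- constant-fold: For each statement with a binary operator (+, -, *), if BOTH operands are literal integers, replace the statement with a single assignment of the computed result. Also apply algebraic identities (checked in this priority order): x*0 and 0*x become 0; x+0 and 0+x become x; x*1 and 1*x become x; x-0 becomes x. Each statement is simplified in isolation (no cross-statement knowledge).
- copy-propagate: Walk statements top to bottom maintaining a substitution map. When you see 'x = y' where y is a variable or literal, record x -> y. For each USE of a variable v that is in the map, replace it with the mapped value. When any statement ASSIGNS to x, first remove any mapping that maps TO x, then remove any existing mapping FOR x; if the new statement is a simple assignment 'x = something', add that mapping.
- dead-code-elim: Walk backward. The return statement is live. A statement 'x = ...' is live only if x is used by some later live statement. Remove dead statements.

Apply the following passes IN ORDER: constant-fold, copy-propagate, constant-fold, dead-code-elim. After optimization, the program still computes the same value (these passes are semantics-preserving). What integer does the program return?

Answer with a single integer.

Initial IR:
  t = 0
  c = t * t
  d = 4
  a = 6 + 0
  v = c
  z = a
  return a
After constant-fold (7 stmts):
  t = 0
  c = t * t
  d = 4
  a = 6
  v = c
  z = a
  return a
After copy-propagate (7 stmts):
  t = 0
  c = 0 * 0
  d = 4
  a = 6
  v = c
  z = 6
  return 6
After constant-fold (7 stmts):
  t = 0
  c = 0
  d = 4
  a = 6
  v = c
  z = 6
  return 6
After dead-code-elim (1 stmts):
  return 6
Evaluate:
  t = 0  =>  t = 0
  c = t * t  =>  c = 0
  d = 4  =>  d = 4
  a = 6 + 0  =>  a = 6
  v = c  =>  v = 0
  z = a  =>  z = 6
  return a = 6

Answer: 6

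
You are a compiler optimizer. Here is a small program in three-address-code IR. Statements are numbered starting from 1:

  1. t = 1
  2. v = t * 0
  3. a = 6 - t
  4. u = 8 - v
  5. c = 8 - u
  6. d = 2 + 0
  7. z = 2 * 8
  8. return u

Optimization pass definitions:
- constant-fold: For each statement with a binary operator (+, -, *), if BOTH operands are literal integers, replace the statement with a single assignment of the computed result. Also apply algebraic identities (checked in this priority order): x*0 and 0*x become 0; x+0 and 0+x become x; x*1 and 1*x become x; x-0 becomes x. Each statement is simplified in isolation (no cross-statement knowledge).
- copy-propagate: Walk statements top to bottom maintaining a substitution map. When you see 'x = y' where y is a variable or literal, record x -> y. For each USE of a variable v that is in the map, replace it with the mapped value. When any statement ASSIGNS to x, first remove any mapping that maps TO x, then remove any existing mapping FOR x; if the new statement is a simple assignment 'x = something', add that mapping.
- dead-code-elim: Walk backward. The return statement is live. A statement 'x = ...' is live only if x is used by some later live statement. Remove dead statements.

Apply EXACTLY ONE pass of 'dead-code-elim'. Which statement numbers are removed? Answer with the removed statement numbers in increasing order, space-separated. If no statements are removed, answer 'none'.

Backward liveness scan:
Stmt 1 't = 1': KEEP (t is live); live-in = []
Stmt 2 'v = t * 0': KEEP (v is live); live-in = ['t']
Stmt 3 'a = 6 - t': DEAD (a not in live set ['v'])
Stmt 4 'u = 8 - v': KEEP (u is live); live-in = ['v']
Stmt 5 'c = 8 - u': DEAD (c not in live set ['u'])
Stmt 6 'd = 2 + 0': DEAD (d not in live set ['u'])
Stmt 7 'z = 2 * 8': DEAD (z not in live set ['u'])
Stmt 8 'return u': KEEP (return); live-in = ['u']
Removed statement numbers: [3, 5, 6, 7]
Surviving IR:
  t = 1
  v = t * 0
  u = 8 - v
  return u

Answer: 3 5 6 7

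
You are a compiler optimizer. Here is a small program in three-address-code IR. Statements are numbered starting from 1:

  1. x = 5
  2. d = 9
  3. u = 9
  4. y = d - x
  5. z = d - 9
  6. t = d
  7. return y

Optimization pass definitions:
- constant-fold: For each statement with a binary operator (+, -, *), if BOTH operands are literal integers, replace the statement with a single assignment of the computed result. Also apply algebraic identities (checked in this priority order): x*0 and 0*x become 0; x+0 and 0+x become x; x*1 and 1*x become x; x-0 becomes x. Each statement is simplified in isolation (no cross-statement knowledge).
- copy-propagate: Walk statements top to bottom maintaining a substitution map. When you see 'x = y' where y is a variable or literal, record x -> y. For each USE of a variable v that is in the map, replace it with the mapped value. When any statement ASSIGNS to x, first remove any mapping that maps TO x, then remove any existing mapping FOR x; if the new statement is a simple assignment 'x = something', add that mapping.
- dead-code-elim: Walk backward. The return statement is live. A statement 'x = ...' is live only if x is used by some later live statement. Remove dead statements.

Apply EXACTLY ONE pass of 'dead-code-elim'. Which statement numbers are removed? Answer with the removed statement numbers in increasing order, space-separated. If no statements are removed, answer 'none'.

Backward liveness scan:
Stmt 1 'x = 5': KEEP (x is live); live-in = []
Stmt 2 'd = 9': KEEP (d is live); live-in = ['x']
Stmt 3 'u = 9': DEAD (u not in live set ['d', 'x'])
Stmt 4 'y = d - x': KEEP (y is live); live-in = ['d', 'x']
Stmt 5 'z = d - 9': DEAD (z not in live set ['y'])
Stmt 6 't = d': DEAD (t not in live set ['y'])
Stmt 7 'return y': KEEP (return); live-in = ['y']
Removed statement numbers: [3, 5, 6]
Surviving IR:
  x = 5
  d = 9
  y = d - x
  return y

Answer: 3 5 6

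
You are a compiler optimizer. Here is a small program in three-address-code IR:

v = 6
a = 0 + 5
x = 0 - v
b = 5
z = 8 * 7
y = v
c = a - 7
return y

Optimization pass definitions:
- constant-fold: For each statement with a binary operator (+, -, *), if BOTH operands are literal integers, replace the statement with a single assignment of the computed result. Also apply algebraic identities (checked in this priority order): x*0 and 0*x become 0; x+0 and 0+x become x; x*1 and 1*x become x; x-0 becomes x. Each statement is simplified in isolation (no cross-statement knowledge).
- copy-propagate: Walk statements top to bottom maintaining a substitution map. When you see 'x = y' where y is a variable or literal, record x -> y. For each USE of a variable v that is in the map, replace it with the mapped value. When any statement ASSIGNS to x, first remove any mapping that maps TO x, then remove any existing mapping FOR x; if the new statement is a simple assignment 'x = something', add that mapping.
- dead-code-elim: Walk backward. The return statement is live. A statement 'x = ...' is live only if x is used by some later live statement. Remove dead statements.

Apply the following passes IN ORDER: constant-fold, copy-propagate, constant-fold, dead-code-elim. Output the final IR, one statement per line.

Initial IR:
  v = 6
  a = 0 + 5
  x = 0 - v
  b = 5
  z = 8 * 7
  y = v
  c = a - 7
  return y
After constant-fold (8 stmts):
  v = 6
  a = 5
  x = 0 - v
  b = 5
  z = 56
  y = v
  c = a - 7
  return y
After copy-propagate (8 stmts):
  v = 6
  a = 5
  x = 0 - 6
  b = 5
  z = 56
  y = 6
  c = 5 - 7
  return 6
After constant-fold (8 stmts):
  v = 6
  a = 5
  x = -6
  b = 5
  z = 56
  y = 6
  c = -2
  return 6
After dead-code-elim (1 stmts):
  return 6

Answer: return 6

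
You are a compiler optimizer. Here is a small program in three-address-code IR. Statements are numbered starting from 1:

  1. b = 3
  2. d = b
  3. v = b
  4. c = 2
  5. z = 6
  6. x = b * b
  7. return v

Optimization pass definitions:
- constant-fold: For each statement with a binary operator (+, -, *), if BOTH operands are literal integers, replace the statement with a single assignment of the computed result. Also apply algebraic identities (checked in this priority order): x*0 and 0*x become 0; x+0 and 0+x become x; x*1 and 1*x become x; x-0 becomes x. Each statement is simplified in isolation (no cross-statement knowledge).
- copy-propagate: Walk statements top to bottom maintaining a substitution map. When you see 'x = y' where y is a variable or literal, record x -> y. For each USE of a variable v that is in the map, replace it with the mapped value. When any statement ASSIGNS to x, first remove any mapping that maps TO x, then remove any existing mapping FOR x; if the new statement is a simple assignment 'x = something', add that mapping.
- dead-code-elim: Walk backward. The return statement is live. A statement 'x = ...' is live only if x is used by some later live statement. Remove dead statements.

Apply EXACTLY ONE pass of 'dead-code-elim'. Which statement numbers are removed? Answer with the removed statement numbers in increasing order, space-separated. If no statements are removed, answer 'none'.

Answer: 2 4 5 6

Derivation:
Backward liveness scan:
Stmt 1 'b = 3': KEEP (b is live); live-in = []
Stmt 2 'd = b': DEAD (d not in live set ['b'])
Stmt 3 'v = b': KEEP (v is live); live-in = ['b']
Stmt 4 'c = 2': DEAD (c not in live set ['v'])
Stmt 5 'z = 6': DEAD (z not in live set ['v'])
Stmt 6 'x = b * b': DEAD (x not in live set ['v'])
Stmt 7 'return v': KEEP (return); live-in = ['v']
Removed statement numbers: [2, 4, 5, 6]
Surviving IR:
  b = 3
  v = b
  return v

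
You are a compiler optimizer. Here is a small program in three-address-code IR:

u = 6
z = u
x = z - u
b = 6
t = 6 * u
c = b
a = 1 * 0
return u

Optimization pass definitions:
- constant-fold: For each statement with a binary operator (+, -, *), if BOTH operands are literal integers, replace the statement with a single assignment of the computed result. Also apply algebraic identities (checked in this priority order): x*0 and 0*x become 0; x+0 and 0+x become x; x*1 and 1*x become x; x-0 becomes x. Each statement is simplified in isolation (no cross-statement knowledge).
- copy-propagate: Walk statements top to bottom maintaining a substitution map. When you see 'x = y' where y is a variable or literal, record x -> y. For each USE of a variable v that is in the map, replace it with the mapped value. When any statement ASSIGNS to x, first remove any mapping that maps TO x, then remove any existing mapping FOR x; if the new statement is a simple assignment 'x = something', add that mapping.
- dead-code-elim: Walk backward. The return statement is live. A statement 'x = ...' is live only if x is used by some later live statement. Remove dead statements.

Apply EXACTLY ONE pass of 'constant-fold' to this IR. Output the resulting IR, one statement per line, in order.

Answer: u = 6
z = u
x = z - u
b = 6
t = 6 * u
c = b
a = 0
return u

Derivation:
Applying constant-fold statement-by-statement:
  [1] u = 6  (unchanged)
  [2] z = u  (unchanged)
  [3] x = z - u  (unchanged)
  [4] b = 6  (unchanged)
  [5] t = 6 * u  (unchanged)
  [6] c = b  (unchanged)
  [7] a = 1 * 0  -> a = 0
  [8] return u  (unchanged)
Result (8 stmts):
  u = 6
  z = u
  x = z - u
  b = 6
  t = 6 * u
  c = b
  a = 0
  return u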